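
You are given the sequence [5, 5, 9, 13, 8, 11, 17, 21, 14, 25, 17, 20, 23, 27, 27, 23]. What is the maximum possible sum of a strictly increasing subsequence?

Let S[i] be the best sum of a strictly increasing subsequence ending at i:
i:       1   2   3   4   5   6   7   8   9  10  11  12  13  14  15  16
a[i]:    5   5   9  13   8  11  17  21  14  25  17  20  23  27  27  23
S:       5   5  14  27  13  25  44  65  41  90  58  78 101 128 128 101
Maximum is 128 (e.g. 5 + 9 + 13 + 14 + 17 + 20 + 23 + 27).

128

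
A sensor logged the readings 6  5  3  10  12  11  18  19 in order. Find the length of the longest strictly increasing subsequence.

5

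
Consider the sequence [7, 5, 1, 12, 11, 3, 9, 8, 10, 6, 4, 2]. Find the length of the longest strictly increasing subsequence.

4

Track the smallest tail for each achievable length (strict):
7 → extends → [7]
5 → replaces 7 → [5]
1 → replaces 5 → [1]
12 → extends → [1, 12]
11 → replaces 12 → [1, 11]
3 → replaces 11 → [1, 3]
9 → extends → [1, 3, 9]
8 → replaces 9 → [1, 3, 8]
10 → extends → [1, 3, 8, 10]
6 → replaces 8 → [1, 3, 6, 10]
4 → replaces 6 → [1, 3, 4, 10]
2 → replaces 3 → [1, 2, 4, 10]
Four tails, so the longest strictly increasing subsequence has length 4 (e.g. 1, 3, 9, 10).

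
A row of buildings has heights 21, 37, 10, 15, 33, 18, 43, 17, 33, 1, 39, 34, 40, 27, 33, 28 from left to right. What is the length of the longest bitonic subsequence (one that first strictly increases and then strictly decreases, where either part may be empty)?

8

inc[i] = longest strictly increasing subsequence ending at i; dec[i] = longest strictly decreasing subsequence starting at i:
i:      1  2  3  4  5  6  7  8  9 10 11 12 13 14 15 16
a[i]:  21 37 10 15 33 18 43 17 33  1 39 34 40 27 33 28
inc:    1  2  1  2  3  3  4  3  4  1  5  5  6  4  5  5
dec:    4  5  2  2  4  3  5  2  2  1  4  3  3  1  2  1
Best peak at i=7 (value 43): inc=4, dec=5, length 4+5−1 = 8.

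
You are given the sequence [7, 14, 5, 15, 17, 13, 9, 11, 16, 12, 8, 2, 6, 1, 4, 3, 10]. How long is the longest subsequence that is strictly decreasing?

Negate each value so 'decreasing' becomes 'increasing', then run patience tails on the negated sequence:
-7 → extends → [-7]
-14 → replaces -7 → [-14]
-5 → extends → [-14, -5]
-15 → replaces -14 → [-15, -5]
-17 → replaces -15 → [-17, -5]
-13 → replaces -5 → [-17, -13]
-9 → extends → [-17, -13, -9]
-11 → replaces -9 → [-17, -13, -11]
-16 → replaces -13 → [-17, -16, -11]
-12 → replaces -11 → [-17, -16, -12]
-8 → extends → [-17, -16, -12, -8]
-2 → extends → [-17, -16, -12, -8, -2]
-6 → replaces -2 → [-17, -16, -12, -8, -6]
-1 → extends → [-17, -16, -12, -8, -6, -1]
-4 → replaces -1 → [-17, -16, -12, -8, -6, -4]
-3 → extends → [-17, -16, -12, -8, -6, -4, -3]
-10 → replaces -8 → [-17, -16, -12, -10, -6, -4, -3]
Seven tails, so the longest strictly decreasing subsequence of the original has length 7.

7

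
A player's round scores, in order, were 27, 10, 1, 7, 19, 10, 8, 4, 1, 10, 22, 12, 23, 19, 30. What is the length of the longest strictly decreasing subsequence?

6

Negate each value so 'decreasing' becomes 'increasing', then run patience tails on the negated sequence:
-27 → extends → [-27]
-10 → extends → [-27, -10]
-1 → extends → [-27, -10, -1]
-7 → replaces -1 → [-27, -10, -7]
-19 → replaces -10 → [-27, -19, -7]
-10 → replaces -7 → [-27, -19, -10]
-8 → extends → [-27, -19, -10, -8]
-4 → extends → [-27, -19, -10, -8, -4]
-1 → extends → [-27, -19, -10, -8, -4, -1]
-10 → already a tail → [-27, -19, -10, -8, -4, -1]
-22 → replaces -19 → [-27, -22, -10, -8, -4, -1]
-12 → replaces -10 → [-27, -22, -12, -8, -4, -1]
-23 → replaces -22 → [-27, -23, -12, -8, -4, -1]
-19 → replaces -12 → [-27, -23, -19, -8, -4, -1]
-30 → replaces -27 → [-30, -23, -19, -8, -4, -1]
Six tails, so the longest strictly decreasing subsequence of the original has length 6.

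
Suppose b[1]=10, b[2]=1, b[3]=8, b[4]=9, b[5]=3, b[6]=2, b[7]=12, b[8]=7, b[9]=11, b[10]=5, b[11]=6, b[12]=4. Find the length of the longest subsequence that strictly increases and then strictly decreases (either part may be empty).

7

inc[i] = longest strictly increasing subsequence ending at i; dec[i] = longest strictly decreasing subsequence starting at i:
i:      1  2  3  4  5  6  7  8  9 10 11 12
b[i]:  10  1  8  9  3  2 12  7 11  5  6  4
inc:    1  1  2  3  2  2  4  3  4  3  4  3
dec:    5  1  4  4  2  1  4  3  3  2  2  1
Best peak at i=7 (value 12): inc=4, dec=4, length 4+4−1 = 7.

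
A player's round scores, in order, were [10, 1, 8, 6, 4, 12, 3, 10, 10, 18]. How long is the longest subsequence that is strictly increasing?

Track the smallest tail for each achievable length (strict):
10 → extends → [10]
1 → replaces 10 → [1]
8 → extends → [1, 8]
6 → replaces 8 → [1, 6]
4 → replaces 6 → [1, 4]
12 → extends → [1, 4, 12]
3 → replaces 4 → [1, 3, 12]
10 → replaces 12 → [1, 3, 10]
10 → already a tail → [1, 3, 10]
18 → extends → [1, 3, 10, 18]
Four tails, so the longest strictly increasing subsequence has length 4 (e.g. 1, 8, 12, 18).

4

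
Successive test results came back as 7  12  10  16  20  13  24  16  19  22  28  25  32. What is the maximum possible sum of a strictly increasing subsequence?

Let S[i] be the best sum of a strictly increasing subsequence ending at i:
i:       1   2   3   4   5   6   7   8   9  10  11  12  13
a[i]:    7  12  10  16  20  13  24  16  19  22  28  25  32
S:       7  19  17  35  55  32  79  48  67  89 117 114 149
Maximum is 149 (e.g. 7 + 12 + 13 + 16 + 19 + 22 + 28 + 32).

149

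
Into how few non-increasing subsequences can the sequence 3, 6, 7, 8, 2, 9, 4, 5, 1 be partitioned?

The minimum number of non-increasing subsequences covering a sequence equals the length of its longest strictly increasing subsequence.
LIS length is 5 (e.g. 3, 6, 7, 8, 9), so 5 piles are needed.

5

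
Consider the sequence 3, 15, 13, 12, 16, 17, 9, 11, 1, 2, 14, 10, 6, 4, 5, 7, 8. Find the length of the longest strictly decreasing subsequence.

Let dp[i] be the longest strictly decreasing subsequence ending at i:
i:      1  2  3  4  5  6  7  8  9 10 11 12 13 14 15 16 17
a[i]:   3 15 13 12 16 17  9 11  1  2 14 10  6  4  5  7  8
dp:     1  1  2  3  1  1  4  4  5  5  2  5  6  7  7  6  6
Maximum is 7.

7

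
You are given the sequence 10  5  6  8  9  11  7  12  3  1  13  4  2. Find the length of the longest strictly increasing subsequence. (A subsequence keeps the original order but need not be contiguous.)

7

Let dp[i] be the length of the longest such subsequence ending at index i:
i:      1  2  3  4  5  6  7  8  9 10 11 12 13
a[i]:  10  5  6  8  9 11  7 12  3  1 13  4  2
dp:     1  1  2  3  4  5  3  6  1  1  7  2  2
Maximum dp value is 7.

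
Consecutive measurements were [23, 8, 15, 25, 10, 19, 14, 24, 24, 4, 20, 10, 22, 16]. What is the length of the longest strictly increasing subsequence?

Track the smallest tail for each achievable length (strict):
23 → extends → [23]
8 → replaces 23 → [8]
15 → extends → [8, 15]
25 → extends → [8, 15, 25]
10 → replaces 15 → [8, 10, 25]
19 → replaces 25 → [8, 10, 19]
14 → replaces 19 → [8, 10, 14]
24 → extends → [8, 10, 14, 24]
24 → already a tail → [8, 10, 14, 24]
4 → replaces 8 → [4, 10, 14, 24]
20 → replaces 24 → [4, 10, 14, 20]
10 → already a tail → [4, 10, 14, 20]
22 → extends → [4, 10, 14, 20, 22]
16 → replaces 20 → [4, 10, 14, 16, 22]
Five tails, so the longest strictly increasing subsequence has length 5 (e.g. 8, 15, 19, 20, 22).

5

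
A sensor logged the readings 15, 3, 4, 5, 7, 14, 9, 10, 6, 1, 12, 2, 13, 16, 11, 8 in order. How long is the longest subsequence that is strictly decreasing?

5

Let dp[i] be the longest strictly decreasing subsequence ending at i:
i:      1  2  3  4  5  6  7  8  9 10 11 12 13 14 15 16
a[i]:  15  3  4  5  7 14  9 10  6  1 12  2 13 16 11  8
dp:     1  2  2  2  2  2  3  3  4  5  3  5  3  1  4  5
Maximum is 5.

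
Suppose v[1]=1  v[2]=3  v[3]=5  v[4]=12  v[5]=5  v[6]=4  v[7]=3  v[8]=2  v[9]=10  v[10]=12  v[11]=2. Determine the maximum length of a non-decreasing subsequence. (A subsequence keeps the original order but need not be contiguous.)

6

Track the smallest tail for each achievable length (allowing ties):
1 → extends → [1]
3 → extends → [1, 3]
5 → extends → [1, 3, 5]
12 → extends → [1, 3, 5, 12]
5 → replaces 12 → [1, 3, 5, 5]
4 → replaces 5 → [1, 3, 4, 5]
3 → replaces 4 → [1, 3, 3, 5]
2 → replaces 3 → [1, 2, 3, 5]
10 → extends → [1, 2, 3, 5, 10]
12 → extends → [1, 2, 3, 5, 10, 12]
2 → replaces 3 → [1, 2, 2, 5, 10, 12]
Six tails, so the longest non-decreasing subsequence has length 6 (e.g. 1, 3, 5, 5, 10, 12).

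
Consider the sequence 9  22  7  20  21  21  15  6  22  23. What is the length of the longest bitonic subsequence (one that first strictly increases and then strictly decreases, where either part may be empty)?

5

inc[i] = longest strictly increasing subsequence ending at i; dec[i] = longest strictly decreasing subsequence starting at i:
i:      1  2  3  4  5  6  7  8  9 10
a[i]:   9 22  7 20 21 21 15  6 22 23
inc:    1  2  1  2  3  3  2  1  4  5
dec:    3  4  2  3  3  3  2  1  1  1
Best peak at i=2 (value 22): inc=2, dec=4, length 2+4−1 = 5.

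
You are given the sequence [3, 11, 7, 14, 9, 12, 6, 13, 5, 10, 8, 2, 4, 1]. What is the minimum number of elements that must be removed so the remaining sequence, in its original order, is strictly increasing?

9

Fewest deletions = n − (longest strictly increasing subsequence).
i:      1  2  3  4  5  6  7  8  9 10 11 12 13 14
a[i]:   3 11  7 14  9 12  6 13  5 10  8  2  4  1
dp:     1  2  2  3  3  4  2  5  2  4  3  1  2  1
max dp = 5, so deletions = 14 − 5 = 9.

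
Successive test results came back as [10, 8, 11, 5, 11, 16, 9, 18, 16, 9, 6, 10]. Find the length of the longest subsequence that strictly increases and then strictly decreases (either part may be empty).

inc[i] = longest strictly increasing subsequence ending at i; dec[i] = longest strictly decreasing subsequence starting at i:
i:      1  2  3  4  5  6  7  8  9 10 11 12
a[i]:  10  8 11  5 11 16  9 18 16  9  6 10
inc:    1  1  2  1  2  3  2  4  3  2  2  3
dec:    3  2  3  1  3  3  2  4  3  2  1  1
Best peak at i=8 (value 18): inc=4, dec=4, length 4+4−1 = 7.

7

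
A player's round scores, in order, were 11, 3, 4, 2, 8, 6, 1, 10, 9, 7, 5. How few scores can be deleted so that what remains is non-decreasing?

Fewest deletions = n − (longest non-decreasing subsequence).
Patience tails:
11 → extends → [11]
3 → replaces 11 → [3]
4 → extends → [3, 4]
2 → replaces 3 → [2, 4]
8 → extends → [2, 4, 8]
6 → replaces 8 → [2, 4, 6]
1 → replaces 2 → [1, 4, 6]
10 → extends → [1, 4, 6, 10]
9 → replaces 10 → [1, 4, 6, 9]
7 → replaces 9 → [1, 4, 6, 7]
5 → replaces 6 → [1, 4, 5, 7]
Longest non-decreasing subsequence has length 4, so deletions = 11 − 4 = 7.

7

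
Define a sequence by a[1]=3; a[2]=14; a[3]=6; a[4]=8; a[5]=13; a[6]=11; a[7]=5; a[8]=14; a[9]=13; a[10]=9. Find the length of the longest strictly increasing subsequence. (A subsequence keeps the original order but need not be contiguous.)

Let dp[i] be the length of the longest such subsequence ending at index i:
i:      1  2  3  4  5  6  7  8  9 10
a[i]:   3 14  6  8 13 11  5 14 13  9
dp:     1  2  2  3  4  4  2  5  5  4
Maximum dp value is 5.

5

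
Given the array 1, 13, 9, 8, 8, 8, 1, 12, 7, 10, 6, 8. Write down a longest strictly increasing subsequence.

1, 9, 12

Patience tails give the LIS length; then backtrack through the dp parents:
1 → extends → [1]
13 → extends → [1, 13]
9 → replaces 13 → [1, 9]
8 → replaces 9 → [1, 8]
8 → already a tail → [1, 8]
8 → already a tail → [1, 8]
1 → already a tail → [1, 8]
12 → extends → [1, 8, 12]
7 → replaces 8 → [1, 7, 12]
10 → replaces 12 → [1, 7, 10]
6 → replaces 7 → [1, 6, 10]
8 → replaces 10 → [1, 6, 8]
Length 3; one witness is 1, 9, 12.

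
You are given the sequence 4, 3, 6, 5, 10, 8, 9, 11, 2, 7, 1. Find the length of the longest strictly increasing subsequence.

5

Track the smallest tail for each achievable length (strict):
4 → extends → [4]
3 → replaces 4 → [3]
6 → extends → [3, 6]
5 → replaces 6 → [3, 5]
10 → extends → [3, 5, 10]
8 → replaces 10 → [3, 5, 8]
9 → extends → [3, 5, 8, 9]
11 → extends → [3, 5, 8, 9, 11]
2 → replaces 3 → [2, 5, 8, 9, 11]
7 → replaces 8 → [2, 5, 7, 9, 11]
1 → replaces 2 → [1, 5, 7, 9, 11]
Five tails, so the longest strictly increasing subsequence has length 5 (e.g. 4, 6, 8, 9, 11).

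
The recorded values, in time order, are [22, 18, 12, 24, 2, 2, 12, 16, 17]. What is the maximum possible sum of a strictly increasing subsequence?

47

Let S[i] be the best sum of a strictly increasing subsequence ending at i:
i:      1  2  3  4  5  6  7  8  9
a[i]:  22 18 12 24  2  2 12 16 17
S:     22 18 12 46  2  2 14 30 47
Maximum is 47 (e.g. 2 + 12 + 16 + 17).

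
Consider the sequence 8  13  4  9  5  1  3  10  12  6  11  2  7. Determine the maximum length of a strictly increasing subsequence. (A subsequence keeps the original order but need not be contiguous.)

Track the smallest tail for each achievable length (strict):
8 → extends → [8]
13 → extends → [8, 13]
4 → replaces 8 → [4, 13]
9 → replaces 13 → [4, 9]
5 → replaces 9 → [4, 5]
1 → replaces 4 → [1, 5]
3 → replaces 5 → [1, 3]
10 → extends → [1, 3, 10]
12 → extends → [1, 3, 10, 12]
6 → replaces 10 → [1, 3, 6, 12]
11 → replaces 12 → [1, 3, 6, 11]
2 → replaces 3 → [1, 2, 6, 11]
7 → replaces 11 → [1, 2, 6, 7]
Four tails, so the longest strictly increasing subsequence has length 4 (e.g. 8, 9, 10, 12).

4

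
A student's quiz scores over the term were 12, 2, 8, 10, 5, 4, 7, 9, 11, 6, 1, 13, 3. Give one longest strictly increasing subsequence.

Patience tails give the LIS length; then backtrack through the dp parents:
12 → extends → [12]
2 → replaces 12 → [2]
8 → extends → [2, 8]
10 → extends → [2, 8, 10]
5 → replaces 8 → [2, 5, 10]
4 → replaces 5 → [2, 4, 10]
7 → replaces 10 → [2, 4, 7]
9 → extends → [2, 4, 7, 9]
11 → extends → [2, 4, 7, 9, 11]
6 → replaces 7 → [2, 4, 6, 9, 11]
1 → replaces 2 → [1, 4, 6, 9, 11]
13 → extends → [1, 4, 6, 9, 11, 13]
3 → replaces 4 → [1, 3, 6, 9, 11, 13]
Length 6; one witness is 2, 5, 7, 9, 11, 13.

2, 5, 7, 9, 11, 13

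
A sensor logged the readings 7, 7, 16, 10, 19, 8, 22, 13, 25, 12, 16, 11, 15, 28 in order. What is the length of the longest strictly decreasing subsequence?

4

Let dp[i] be the longest strictly decreasing subsequence ending at i:
i:      1  2  3  4  5  6  7  8  9 10 11 12 13 14
a[i]:   7  7 16 10 19  8 22 13 25 12 16 11 15 28
dp:     1  1  1  2  1  3  1  2  1  3  2  4  3  1
Maximum is 4.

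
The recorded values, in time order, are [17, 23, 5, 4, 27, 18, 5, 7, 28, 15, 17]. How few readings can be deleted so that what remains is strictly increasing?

Fewest deletions = n − (longest strictly increasing subsequence).
i:      1  2  3  4  5  6  7  8  9 10 11
a[i]:  17 23  5  4 27 18  5  7 28 15 17
dp:     1  2  1  1  3  2  2  3  4  4  5
max dp = 5, so deletions = 11 − 5 = 6.

6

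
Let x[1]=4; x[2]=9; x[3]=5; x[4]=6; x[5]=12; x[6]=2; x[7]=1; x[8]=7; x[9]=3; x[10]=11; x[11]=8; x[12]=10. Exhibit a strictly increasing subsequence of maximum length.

4, 5, 6, 7, 8, 10

Patience tails give the LIS length; then backtrack through the dp parents:
4 → extends → [4]
9 → extends → [4, 9]
5 → replaces 9 → [4, 5]
6 → extends → [4, 5, 6]
12 → extends → [4, 5, 6, 12]
2 → replaces 4 → [2, 5, 6, 12]
1 → replaces 2 → [1, 5, 6, 12]
7 → replaces 12 → [1, 5, 6, 7]
3 → replaces 5 → [1, 3, 6, 7]
11 → extends → [1, 3, 6, 7, 11]
8 → replaces 11 → [1, 3, 6, 7, 8]
10 → extends → [1, 3, 6, 7, 8, 10]
Length 6; one witness is 4, 5, 6, 7, 8, 10.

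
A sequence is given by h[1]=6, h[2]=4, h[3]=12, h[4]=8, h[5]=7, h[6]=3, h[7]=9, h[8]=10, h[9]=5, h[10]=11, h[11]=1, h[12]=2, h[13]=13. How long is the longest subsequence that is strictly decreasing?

Negate each value so 'decreasing' becomes 'increasing', then run patience tails on the negated sequence:
-6 → extends → [-6]
-4 → extends → [-6, -4]
-12 → replaces -6 → [-12, -4]
-8 → replaces -4 → [-12, -8]
-7 → extends → [-12, -8, -7]
-3 → extends → [-12, -8, -7, -3]
-9 → replaces -8 → [-12, -9, -7, -3]
-10 → replaces -9 → [-12, -10, -7, -3]
-5 → replaces -3 → [-12, -10, -7, -5]
-11 → replaces -10 → [-12, -11, -7, -5]
-1 → extends → [-12, -11, -7, -5, -1]
-2 → replaces -1 → [-12, -11, -7, -5, -2]
-13 → replaces -12 → [-13, -11, -7, -5, -2]
Five tails, so the longest strictly decreasing subsequence of the original has length 5.

5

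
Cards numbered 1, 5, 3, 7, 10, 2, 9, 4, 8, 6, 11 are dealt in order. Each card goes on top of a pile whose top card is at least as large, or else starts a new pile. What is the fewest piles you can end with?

The minimum number of non-increasing subsequences covering a sequence equals the length of its longest strictly increasing subsequence.
LIS length is 5 (e.g. 1, 5, 7, 10, 11), so 5 piles are needed.

5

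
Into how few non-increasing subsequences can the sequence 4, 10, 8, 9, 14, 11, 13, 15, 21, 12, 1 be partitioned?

7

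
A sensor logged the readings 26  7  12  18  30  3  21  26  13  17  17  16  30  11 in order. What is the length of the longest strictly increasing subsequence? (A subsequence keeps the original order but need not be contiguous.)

Track the smallest tail for each achievable length (strict):
26 → extends → [26]
7 → replaces 26 → [7]
12 → extends → [7, 12]
18 → extends → [7, 12, 18]
30 → extends → [7, 12, 18, 30]
3 → replaces 7 → [3, 12, 18, 30]
21 → replaces 30 → [3, 12, 18, 21]
26 → extends → [3, 12, 18, 21, 26]
13 → replaces 18 → [3, 12, 13, 21, 26]
17 → replaces 21 → [3, 12, 13, 17, 26]
17 → already a tail → [3, 12, 13, 17, 26]
16 → replaces 17 → [3, 12, 13, 16, 26]
30 → extends → [3, 12, 13, 16, 26, 30]
11 → replaces 12 → [3, 11, 13, 16, 26, 30]
Six tails, so the longest strictly increasing subsequence has length 6 (e.g. 7, 12, 18, 21, 26, 30).

6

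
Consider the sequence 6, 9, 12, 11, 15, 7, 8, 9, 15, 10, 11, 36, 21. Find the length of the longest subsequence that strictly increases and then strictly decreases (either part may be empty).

8

inc[i] = longest strictly increasing subsequence ending at i; dec[i] = longest strictly decreasing subsequence starting at i:
i:      1  2  3  4  5  6  7  8  9 10 11 12 13
a[i]:   6  9 12 11 15  7  8  9 15 10 11 36 21
inc:    1  2  3  3  4  2  3  4  5  5  6  7  7
dec:    1  2  3  2  2  1  1  1  2  1  1  2  1
Best peak at i=12 (value 36): inc=7, dec=2, length 7+2−1 = 8.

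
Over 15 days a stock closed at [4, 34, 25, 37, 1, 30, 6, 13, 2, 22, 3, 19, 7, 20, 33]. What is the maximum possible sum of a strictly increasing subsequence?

95

Let S[i] be the best sum of a strictly increasing subsequence ending at i:
i:      1  2  3  4  5  6  7  8  9 10 11 12 13 14 15
a[i]:   4 34 25 37  1 30  6 13  2 22  3 19  7 20 33
S:      4 38 29 75  1 59 10 23  3 45  6 42 17 62 95
Maximum is 95 (e.g. 4 + 6 + 13 + 19 + 20 + 33).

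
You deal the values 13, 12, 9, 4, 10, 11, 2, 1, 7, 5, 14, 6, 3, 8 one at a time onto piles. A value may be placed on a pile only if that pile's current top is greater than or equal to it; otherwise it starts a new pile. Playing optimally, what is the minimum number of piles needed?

4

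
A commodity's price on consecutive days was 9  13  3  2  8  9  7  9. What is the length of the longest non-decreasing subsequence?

4

Let dp[i] be the length of the longest such subsequence ending at index i:
i:      1  2  3  4  5  6  7  8
a[i]:   9 13  3  2  8  9  7  9
dp:     1  2  1  1  2  3  2  4
Maximum dp value is 4.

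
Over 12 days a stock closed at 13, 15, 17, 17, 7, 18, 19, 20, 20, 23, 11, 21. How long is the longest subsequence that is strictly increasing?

7

Let dp[i] be the length of the longest such subsequence ending at index i:
i:      1  2  3  4  5  6  7  8  9 10 11 12
a[i]:  13 15 17 17  7 18 19 20 20 23 11 21
dp:     1  2  3  3  1  4  5  6  6  7  2  7
Maximum dp value is 7.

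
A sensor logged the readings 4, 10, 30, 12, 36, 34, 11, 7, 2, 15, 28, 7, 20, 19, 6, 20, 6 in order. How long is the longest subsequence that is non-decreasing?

Track the smallest tail for each achievable length (allowing ties):
4 → extends → [4]
10 → extends → [4, 10]
30 → extends → [4, 10, 30]
12 → replaces 30 → [4, 10, 12]
36 → extends → [4, 10, 12, 36]
34 → replaces 36 → [4, 10, 12, 34]
11 → replaces 12 → [4, 10, 11, 34]
7 → replaces 10 → [4, 7, 11, 34]
2 → replaces 4 → [2, 7, 11, 34]
15 → replaces 34 → [2, 7, 11, 15]
28 → extends → [2, 7, 11, 15, 28]
7 → replaces 11 → [2, 7, 7, 15, 28]
20 → replaces 28 → [2, 7, 7, 15, 20]
19 → replaces 20 → [2, 7, 7, 15, 19]
6 → replaces 7 → [2, 6, 7, 15, 19]
20 → extends → [2, 6, 7, 15, 19, 20]
6 → replaces 7 → [2, 6, 6, 15, 19, 20]
Six tails, so the longest non-decreasing subsequence has length 6 (e.g. 4, 10, 12, 15, 20, 20).

6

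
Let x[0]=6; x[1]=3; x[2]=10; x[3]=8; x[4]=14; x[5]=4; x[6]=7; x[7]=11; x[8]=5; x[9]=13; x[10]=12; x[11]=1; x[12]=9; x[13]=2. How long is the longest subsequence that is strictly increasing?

Track the smallest tail for each achievable length (strict):
6 → extends → [6]
3 → replaces 6 → [3]
10 → extends → [3, 10]
8 → replaces 10 → [3, 8]
14 → extends → [3, 8, 14]
4 → replaces 8 → [3, 4, 14]
7 → replaces 14 → [3, 4, 7]
11 → extends → [3, 4, 7, 11]
5 → replaces 7 → [3, 4, 5, 11]
13 → extends → [3, 4, 5, 11, 13]
12 → replaces 13 → [3, 4, 5, 11, 12]
1 → replaces 3 → [1, 4, 5, 11, 12]
9 → replaces 11 → [1, 4, 5, 9, 12]
2 → replaces 4 → [1, 2, 5, 9, 12]
Five tails, so the longest strictly increasing subsequence has length 5 (e.g. 3, 4, 7, 11, 13).

5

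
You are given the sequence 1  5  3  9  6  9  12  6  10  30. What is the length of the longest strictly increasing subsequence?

Let dp[i] be the length of the longest such subsequence ending at index i:
i:      1  2  3  4  5  6  7  8  9 10
a[i]:   1  5  3  9  6  9 12  6 10 30
dp:     1  2  2  3  3  4  5  3  5  6
Maximum dp value is 6.

6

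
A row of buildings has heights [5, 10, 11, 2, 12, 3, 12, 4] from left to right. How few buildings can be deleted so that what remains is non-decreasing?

Fewest deletions = n − (longest non-decreasing subsequence).
Patience tails:
5 → extends → [5]
10 → extends → [5, 10]
11 → extends → [5, 10, 11]
2 → replaces 5 → [2, 10, 11]
12 → extends → [2, 10, 11, 12]
3 → replaces 10 → [2, 3, 11, 12]
12 → extends → [2, 3, 11, 12, 12]
4 → replaces 11 → [2, 3, 4, 12, 12]
Longest non-decreasing subsequence has length 5, so deletions = 8 − 5 = 3.

3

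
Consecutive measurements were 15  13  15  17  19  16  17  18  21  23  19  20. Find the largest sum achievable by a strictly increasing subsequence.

Let S[i] be the best sum of a strictly increasing subsequence ending at i:
i:       1   2   3   4   5   6   7   8   9  10  11  12
a[i]:   15  13  15  17  19  16  17  18  21  23  19  20
S:      15  13  28  45  64  44  61  79 100 123  98 118
Maximum is 123 (e.g. 13 + 15 + 16 + 17 + 18 + 21 + 23).

123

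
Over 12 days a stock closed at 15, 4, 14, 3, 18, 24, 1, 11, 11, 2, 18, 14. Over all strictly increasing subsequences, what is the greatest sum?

Let S[i] be the best sum of a strictly increasing subsequence ending at i:
i:      1  2  3  4  5  6  7  8  9 10 11 12
a[i]:  15  4 14  3 18 24  1 11 11  2 18 14
S:     15  4 18  3 36 60  1 15 15  3 36 29
Maximum is 60 (e.g. 4 + 14 + 18 + 24).

60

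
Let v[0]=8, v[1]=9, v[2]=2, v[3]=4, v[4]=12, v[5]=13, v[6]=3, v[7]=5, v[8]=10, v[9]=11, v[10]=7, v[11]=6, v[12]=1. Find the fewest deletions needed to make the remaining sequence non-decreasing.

Fewest deletions = n − (longest non-decreasing subsequence).
i:      0  1  2  3  4  5  6  7  8  9 10 11 12
v[i]:   8  9  2  4 12 13  3  5 10 11  7  6  1
dp:     1  2  1  2  3  4  2  3  4  5  4  4  1
max dp = 5, so deletions = 13 − 5 = 8.

8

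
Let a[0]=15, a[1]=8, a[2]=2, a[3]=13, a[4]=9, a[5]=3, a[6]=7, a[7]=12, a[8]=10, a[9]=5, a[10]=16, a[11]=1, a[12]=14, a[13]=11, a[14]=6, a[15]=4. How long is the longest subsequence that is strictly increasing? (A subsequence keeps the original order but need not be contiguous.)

Track the smallest tail for each achievable length (strict):
15 → extends → [15]
8 → replaces 15 → [8]
2 → replaces 8 → [2]
13 → extends → [2, 13]
9 → replaces 13 → [2, 9]
3 → replaces 9 → [2, 3]
7 → extends → [2, 3, 7]
12 → extends → [2, 3, 7, 12]
10 → replaces 12 → [2, 3, 7, 10]
5 → replaces 7 → [2, 3, 5, 10]
16 → extends → [2, 3, 5, 10, 16]
1 → replaces 2 → [1, 3, 5, 10, 16]
14 → replaces 16 → [1, 3, 5, 10, 14]
11 → replaces 14 → [1, 3, 5, 10, 11]
6 → replaces 10 → [1, 3, 5, 6, 11]
4 → replaces 5 → [1, 3, 4, 6, 11]
Five tails, so the longest strictly increasing subsequence has length 5 (e.g. 2, 3, 7, 12, 16).

5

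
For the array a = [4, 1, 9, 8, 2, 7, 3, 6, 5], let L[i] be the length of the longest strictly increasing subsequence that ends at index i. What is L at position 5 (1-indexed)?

2

dp[i] = 1 + max{dp[j] : j<i, a[j]<a[i]} (or 1 if no such j):
i:     1 2 3 4 5 6 7 8 9
a[i]:  4 1 9 8 2 7 3 6 5
dp:    1 1 2 2 2 3 3 4 4
At index 5 the value is 2.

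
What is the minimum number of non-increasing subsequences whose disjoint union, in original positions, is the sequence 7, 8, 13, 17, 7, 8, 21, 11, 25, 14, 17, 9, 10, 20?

Place each on the leftmost legal pile:
7 → new pile 1 (tops now [7])
8 → new pile 2 (tops now [7, 8])
13 → new pile 3 (tops now [7, 8, 13])
17 → new pile 4 (tops now [7, 8, 13, 17])
7 → pile 1 (tops now [7, 8, 13, 17])
8 → pile 2 (tops now [7, 8, 13, 17])
21 → new pile 5 (tops now [7, 8, 13, 17, 21])
11 → pile 3 (tops now [7, 8, 11, 17, 21])
25 → new pile 6 (tops now [7, 8, 11, 17, 21, 25])
14 → pile 4 (tops now [7, 8, 11, 14, 21, 25])
17 → pile 5 (tops now [7, 8, 11, 14, 17, 25])
9 → pile 3 (tops now [7, 8, 9, 14, 17, 25])
10 → pile 4 (tops now [7, 8, 9, 10, 17, 25])
20 → pile 6 (tops now [7, 8, 9, 10, 17, 20])
Six piles.

6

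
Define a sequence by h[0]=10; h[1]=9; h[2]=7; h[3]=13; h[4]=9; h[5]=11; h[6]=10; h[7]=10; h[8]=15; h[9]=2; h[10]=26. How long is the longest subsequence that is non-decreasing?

6

Track the smallest tail for each achievable length (allowing ties):
10 → extends → [10]
9 → replaces 10 → [9]
7 → replaces 9 → [7]
13 → extends → [7, 13]
9 → replaces 13 → [7, 9]
11 → extends → [7, 9, 11]
10 → replaces 11 → [7, 9, 10]
10 → extends → [7, 9, 10, 10]
15 → extends → [7, 9, 10, 10, 15]
2 → replaces 7 → [2, 9, 10, 10, 15]
26 → extends → [2, 9, 10, 10, 15, 26]
Six tails, so the longest non-decreasing subsequence has length 6 (e.g. 9, 9, 10, 10, 15, 26).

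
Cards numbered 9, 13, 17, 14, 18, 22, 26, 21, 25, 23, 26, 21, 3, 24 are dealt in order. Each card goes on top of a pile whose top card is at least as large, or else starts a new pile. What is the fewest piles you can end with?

Place each on the leftmost legal pile:
9 → new pile 1 (tops now [9])
13 → new pile 2 (tops now [9, 13])
17 → new pile 3 (tops now [9, 13, 17])
14 → pile 3 (tops now [9, 13, 14])
18 → new pile 4 (tops now [9, 13, 14, 18])
22 → new pile 5 (tops now [9, 13, 14, 18, 22])
26 → new pile 6 (tops now [9, 13, 14, 18, 22, 26])
21 → pile 5 (tops now [9, 13, 14, 18, 21, 26])
25 → pile 6 (tops now [9, 13, 14, 18, 21, 25])
23 → pile 6 (tops now [9, 13, 14, 18, 21, 23])
26 → new pile 7 (tops now [9, 13, 14, 18, 21, 23, 26])
21 → pile 5 (tops now [9, 13, 14, 18, 21, 23, 26])
3 → pile 1 (tops now [3, 13, 14, 18, 21, 23, 26])
24 → pile 7 (tops now [3, 13, 14, 18, 21, 23, 24])
Seven piles.

7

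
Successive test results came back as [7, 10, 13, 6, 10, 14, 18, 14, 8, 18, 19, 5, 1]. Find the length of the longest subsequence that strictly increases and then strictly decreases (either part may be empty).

inc[i] = longest strictly increasing subsequence ending at i; dec[i] = longest strictly decreasing subsequence starting at i:
i:      1  2  3  4  5  6  7  8  9 10 11 12 13
a[i]:   7 10 13  6 10 14 18 14  8 18 19  5  1
inc:    1  2  3  1  2  4  5  4  2  5  6  1  1
dec:    4  4  5  3  4  4  5  4  3  3  3  2  1
Best peak at i=7 (value 18): inc=5, dec=5, length 5+5−1 = 9.

9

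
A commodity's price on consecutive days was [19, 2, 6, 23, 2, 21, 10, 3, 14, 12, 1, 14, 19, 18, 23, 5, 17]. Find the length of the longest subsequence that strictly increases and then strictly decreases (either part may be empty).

8

inc[i] = longest strictly increasing subsequence ending at i; dec[i] = longest strictly decreasing subsequence starting at i:
i:      1  2  3  4  5  6  7  8  9 10 11 12 13 14 15 16 17
a[i]:  19  2  6 23  2 21 10  3 14 12  1 14 19 18 23  5 17
inc:    1  1  2  3  1  3  3  2  4  4  1  5  6  6  7  3  6
dec:    4  2  3  5  2  4  3  2  3  2  1  2  3  2  2  1  1
Best peak at i=13 (value 19): inc=6, dec=3, length 6+3−1 = 8.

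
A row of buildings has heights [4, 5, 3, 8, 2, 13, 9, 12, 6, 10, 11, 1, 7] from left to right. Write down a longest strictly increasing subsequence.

Patience tails give the LIS length; then backtrack through the dp parents:
4 → extends → [4]
5 → extends → [4, 5]
3 → replaces 4 → [3, 5]
8 → extends → [3, 5, 8]
2 → replaces 3 → [2, 5, 8]
13 → extends → [2, 5, 8, 13]
9 → replaces 13 → [2, 5, 8, 9]
12 → extends → [2, 5, 8, 9, 12]
6 → replaces 8 → [2, 5, 6, 9, 12]
10 → replaces 12 → [2, 5, 6, 9, 10]
11 → extends → [2, 5, 6, 9, 10, 11]
1 → replaces 2 → [1, 5, 6, 9, 10, 11]
7 → replaces 9 → [1, 5, 6, 7, 10, 11]
Length 6; one witness is 4, 5, 8, 9, 10, 11.

4, 5, 8, 9, 10, 11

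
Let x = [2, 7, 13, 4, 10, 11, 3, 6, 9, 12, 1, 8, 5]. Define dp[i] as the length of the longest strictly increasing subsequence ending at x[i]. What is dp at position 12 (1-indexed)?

dp[i] = 1 + max{dp[j] : j<i, x[j]<x[i]} (or 1 if no such j):
i:      1  2  3  4  5  6  7  8  9 10 11 12 13
x[i]:   2  7 13  4 10 11  3  6  9 12  1  8  5
dp:     1  2  3  2  3  4  2  3  4  5  1  4  3
At index 12 the value is 4.

4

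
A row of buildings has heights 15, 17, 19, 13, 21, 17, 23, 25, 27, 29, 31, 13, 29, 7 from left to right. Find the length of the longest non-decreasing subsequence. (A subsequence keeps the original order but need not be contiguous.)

9

Track the smallest tail for each achievable length (allowing ties):
15 → extends → [15]
17 → extends → [15, 17]
19 → extends → [15, 17, 19]
13 → replaces 15 → [13, 17, 19]
21 → extends → [13, 17, 19, 21]
17 → replaces 19 → [13, 17, 17, 21]
23 → extends → [13, 17, 17, 21, 23]
25 → extends → [13, 17, 17, 21, 23, 25]
27 → extends → [13, 17, 17, 21, 23, 25, 27]
29 → extends → [13, 17, 17, 21, 23, 25, 27, 29]
31 → extends → [13, 17, 17, 21, 23, 25, 27, 29, 31]
13 → replaces 17 → [13, 13, 17, 21, 23, 25, 27, 29, 31]
29 → replaces 31 → [13, 13, 17, 21, 23, 25, 27, 29, 29]
7 → replaces 13 → [7, 13, 17, 21, 23, 25, 27, 29, 29]
Nine tails, so the longest non-decreasing subsequence has length 9 (e.g. 15, 17, 19, 21, 23, 25, 27, 29, 31).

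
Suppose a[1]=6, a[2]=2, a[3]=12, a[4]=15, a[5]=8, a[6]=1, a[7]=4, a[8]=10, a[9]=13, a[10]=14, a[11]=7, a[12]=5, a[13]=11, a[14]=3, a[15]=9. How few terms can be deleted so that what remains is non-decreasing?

Fewest deletions = n − (longest non-decreasing subsequence).
i:      1  2  3  4  5  6  7  8  9 10 11 12 13 14 15
a[i]:   6  2 12 15  8  1  4 10 13 14  7  5 11  3  9
dp:     1  1  2  3  2  1  2  3  4  5  3  3  4  2  4
max dp = 5, so deletions = 15 − 5 = 10.

10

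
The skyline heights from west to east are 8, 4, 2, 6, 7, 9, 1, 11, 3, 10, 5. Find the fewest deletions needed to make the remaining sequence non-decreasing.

Fewest deletions = n − (longest non-decreasing subsequence).
Patience tails:
8 → extends → [8]
4 → replaces 8 → [4]
2 → replaces 4 → [2]
6 → extends → [2, 6]
7 → extends → [2, 6, 7]
9 → extends → [2, 6, 7, 9]
1 → replaces 2 → [1, 6, 7, 9]
11 → extends → [1, 6, 7, 9, 11]
3 → replaces 6 → [1, 3, 7, 9, 11]
10 → replaces 11 → [1, 3, 7, 9, 10]
5 → replaces 7 → [1, 3, 5, 9, 10]
Longest non-decreasing subsequence has length 5, so deletions = 11 − 5 = 6.

6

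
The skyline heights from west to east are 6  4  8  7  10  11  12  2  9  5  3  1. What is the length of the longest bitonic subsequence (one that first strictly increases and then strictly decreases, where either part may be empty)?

inc[i] = longest strictly increasing subsequence ending at i; dec[i] = longest strictly decreasing subsequence starting at i:
i:      1  2  3  4  5  6  7  8  9 10 11 12
a[i]:   6  4  8  7 10 11 12  2  9  5  3  1
inc:    1  1  2  2  3  4  5  1  3  2  2  1
dec:    4  3  5  4  5  5  5  2  4  3  2  1
Best peak at i=7 (value 12): inc=5, dec=5, length 5+5−1 = 9.

9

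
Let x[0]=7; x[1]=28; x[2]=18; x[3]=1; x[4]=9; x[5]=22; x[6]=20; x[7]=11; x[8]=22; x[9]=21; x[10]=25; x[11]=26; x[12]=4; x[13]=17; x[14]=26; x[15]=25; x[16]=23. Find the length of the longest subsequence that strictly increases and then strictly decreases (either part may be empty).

8

inc[i] = longest strictly increasing subsequence ending at i; dec[i] = longest strictly decreasing subsequence starting at i:
i:      0  1  2  3  4  5  6  7  8  9 10 11 12 13 14 15 16
x[i]:   7 28 18  1  9 22 20 11 22 21 25 26  4 17 26 25 23
inc:    1  2  2  1  2  3  3  3  4  4  5  6  2  4  6  5  5
dec:    2  5  3  1  2  4  3  2  3  2  2  3  1  1  3  2  1
Best peak at i=11 (value 26): inc=6, dec=3, length 6+3−1 = 8.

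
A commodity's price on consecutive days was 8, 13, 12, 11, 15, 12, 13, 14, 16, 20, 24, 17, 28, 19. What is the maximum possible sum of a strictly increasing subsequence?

Let S[i] be the best sum of a strictly increasing subsequence ending at i:
i:       1   2   3   4   5   6   7   8   9  10  11  12  13  14
a[i]:    8  13  12  11  15  12  13  14  16  20  24  17  28  19
S:       8  21  20  19  36  31  44  58  74  94 118  91 146 110
Maximum is 146 (e.g. 8 + 11 + 12 + 13 + 14 + 16 + 20 + 24 + 28).

146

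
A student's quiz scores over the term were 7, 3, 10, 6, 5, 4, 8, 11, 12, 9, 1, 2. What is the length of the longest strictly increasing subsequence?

5

Track the smallest tail for each achievable length (strict):
7 → extends → [7]
3 → replaces 7 → [3]
10 → extends → [3, 10]
6 → replaces 10 → [3, 6]
5 → replaces 6 → [3, 5]
4 → replaces 5 → [3, 4]
8 → extends → [3, 4, 8]
11 → extends → [3, 4, 8, 11]
12 → extends → [3, 4, 8, 11, 12]
9 → replaces 11 → [3, 4, 8, 9, 12]
1 → replaces 3 → [1, 4, 8, 9, 12]
2 → replaces 4 → [1, 2, 8, 9, 12]
Five tails, so the longest strictly increasing subsequence has length 5 (e.g. 3, 6, 8, 11, 12).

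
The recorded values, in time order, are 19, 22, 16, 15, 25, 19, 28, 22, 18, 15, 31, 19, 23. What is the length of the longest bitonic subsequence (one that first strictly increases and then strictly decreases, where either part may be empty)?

inc[i] = longest strictly increasing subsequence ending at i; dec[i] = longest strictly decreasing subsequence starting at i:
i:      1  2  3  4  5  6  7  8  9 10 11 12 13
a[i]:  19 22 16 15 25 19 28 22 18 15 31 19 23
inc:    1  2  1  1  3  2  4  3  2  1  5  3  4
dec:    3  4  2  1  4  3  4  3  2  1  2  1  1
Best peak at i=7 (value 28): inc=4, dec=4, length 4+4−1 = 7.

7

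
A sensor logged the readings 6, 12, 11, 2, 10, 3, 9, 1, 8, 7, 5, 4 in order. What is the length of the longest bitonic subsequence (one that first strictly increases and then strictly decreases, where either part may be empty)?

9

inc[i] = longest strictly increasing subsequence ending at i; dec[i] = longest strictly decreasing subsequence starting at i:
i:      1  2  3  4  5  6  7  8  9 10 11 12
a[i]:   6 12 11  2 10  3  9  1  8  7  5  4
inc:    1  2  2  1  2  2  3  1  3  3  3  3
dec:    3  8  7  2  6  2  5  1  4  3  2  1
Best peak at i=2 (value 12): inc=2, dec=8, length 2+8−1 = 9.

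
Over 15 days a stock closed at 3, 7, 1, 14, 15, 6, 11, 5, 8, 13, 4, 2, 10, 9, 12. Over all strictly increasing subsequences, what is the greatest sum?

Let S[i] be the best sum of a strictly increasing subsequence ending at i:
i:      1  2  3  4  5  6  7  8  9 10 11 12 13 14 15
a[i]:   3  7  1 14 15  6 11  5  8 13  4  2 10  9 12
S:      3 10  1 24 39  9 21  8 18 34  7  3 28 27 40
Maximum is 40 (e.g. 3 + 7 + 8 + 10 + 12).

40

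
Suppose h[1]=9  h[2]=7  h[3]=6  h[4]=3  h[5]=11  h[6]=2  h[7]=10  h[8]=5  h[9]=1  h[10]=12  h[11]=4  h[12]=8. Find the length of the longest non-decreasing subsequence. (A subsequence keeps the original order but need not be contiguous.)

3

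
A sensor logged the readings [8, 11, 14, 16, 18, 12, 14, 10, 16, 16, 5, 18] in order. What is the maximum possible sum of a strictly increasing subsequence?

Let S[i] be the best sum of a strictly increasing subsequence ending at i:
i:      1  2  3  4  5  6  7  8  9 10 11 12
a[i]:   8 11 14 16 18 12 14 10 16 16  5 18
S:      8 19 33 49 67 31 45 18 61 61  5 79
Maximum is 79 (e.g. 8 + 11 + 12 + 14 + 16 + 18).

79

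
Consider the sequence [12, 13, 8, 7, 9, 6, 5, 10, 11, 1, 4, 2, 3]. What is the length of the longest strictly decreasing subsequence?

7

Negate each value so 'decreasing' becomes 'increasing', then run patience tails on the negated sequence:
-12 → extends → [-12]
-13 → replaces -12 → [-13]
-8 → extends → [-13, -8]
-7 → extends → [-13, -8, -7]
-9 → replaces -8 → [-13, -9, -7]
-6 → extends → [-13, -9, -7, -6]
-5 → extends → [-13, -9, -7, -6, -5]
-10 → replaces -9 → [-13, -10, -7, -6, -5]
-11 → replaces -10 → [-13, -11, -7, -6, -5]
-1 → extends → [-13, -11, -7, -6, -5, -1]
-4 → replaces -1 → [-13, -11, -7, -6, -5, -4]
-2 → extends → [-13, -11, -7, -6, -5, -4, -2]
-3 → replaces -2 → [-13, -11, -7, -6, -5, -4, -3]
Seven tails, so the longest strictly decreasing subsequence of the original has length 7.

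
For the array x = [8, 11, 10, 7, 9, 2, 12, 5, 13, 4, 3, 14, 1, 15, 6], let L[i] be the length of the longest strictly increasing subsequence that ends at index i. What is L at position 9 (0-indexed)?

2

dp[i] = 1 + max{dp[j] : j<i, x[j]<x[i]} (or 1 if no such j):
i:      0  1  2  3  4  5  6  7  8  9 10 11 12 13 14
x[i]:   8 11 10  7  9  2 12  5 13  4  3 14  1 15  6
dp:     1  2  2  1  2  1  3  2  4  2  2  5  1  6  3
At index 9 the value is 2.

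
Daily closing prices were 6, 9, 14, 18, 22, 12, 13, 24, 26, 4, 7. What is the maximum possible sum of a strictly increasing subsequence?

Let S[i] be the best sum of a strictly increasing subsequence ending at i:
i:       1   2   3   4   5   6   7   8   9  10  11
a[i]:    6   9  14  18  22  12  13  24  26   4   7
S:       6  15  29  47  69  27  40  93 119   4  13
Maximum is 119 (e.g. 6 + 9 + 14 + 18 + 22 + 24 + 26).

119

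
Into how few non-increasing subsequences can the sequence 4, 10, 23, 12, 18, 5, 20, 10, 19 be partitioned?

Place each on the leftmost legal pile:
4 → new pile 1 (tops now [4])
10 → new pile 2 (tops now [4, 10])
23 → new pile 3 (tops now [4, 10, 23])
12 → pile 3 (tops now [4, 10, 12])
18 → new pile 4 (tops now [4, 10, 12, 18])
5 → pile 2 (tops now [4, 5, 12, 18])
20 → new pile 5 (tops now [4, 5, 12, 18, 20])
10 → pile 3 (tops now [4, 5, 10, 18, 20])
19 → pile 5 (tops now [4, 5, 10, 18, 19])
Five piles.

5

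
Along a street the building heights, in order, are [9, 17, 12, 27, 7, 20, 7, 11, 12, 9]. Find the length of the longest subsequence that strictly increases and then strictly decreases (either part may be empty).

inc[i] = longest strictly increasing subsequence ending at i; dec[i] = longest strictly decreasing subsequence starting at i:
i:      1  2  3  4  5  6  7  8  9 10
a[i]:   9 17 12 27  7 20  7 11 12  9
inc:    1  2  2  3  1  3  1  2  3  2
dec:    2  4  3  4  1  3  1  2  2  1
Best peak at i=4 (value 27): inc=3, dec=4, length 3+4−1 = 6.

6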